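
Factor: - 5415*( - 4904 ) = 26555160= 2^3*3^1*5^1*19^2*613^1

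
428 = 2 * 214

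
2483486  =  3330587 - 847101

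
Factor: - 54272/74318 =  - 27136/37159 = -2^9*53^1*37159^ ( - 1)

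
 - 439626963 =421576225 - 861203188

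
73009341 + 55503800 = 128513141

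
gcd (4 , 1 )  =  1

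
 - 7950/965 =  - 1590/193  =  - 8.24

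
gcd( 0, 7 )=7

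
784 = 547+237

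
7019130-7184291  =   - 165161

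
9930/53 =9930/53 =187.36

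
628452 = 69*9108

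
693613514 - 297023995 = 396589519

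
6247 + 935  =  7182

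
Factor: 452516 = 2^2*29^1 * 47^1*83^1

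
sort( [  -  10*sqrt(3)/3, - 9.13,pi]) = [ - 9.13, -10 * sqrt(3)/3,pi]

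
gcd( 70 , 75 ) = 5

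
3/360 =1/120 =0.01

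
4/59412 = 1/14853 = 0.00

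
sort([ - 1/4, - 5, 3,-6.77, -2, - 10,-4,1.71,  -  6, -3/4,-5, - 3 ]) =[ - 10, - 6.77,  -  6, -5 ,-5, -4,  -  3,-2, - 3/4,-1/4, 1.71,  3 ]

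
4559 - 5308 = -749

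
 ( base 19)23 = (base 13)32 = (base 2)101001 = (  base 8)51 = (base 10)41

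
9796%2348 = 404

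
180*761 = 136980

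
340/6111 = 340/6111=0.06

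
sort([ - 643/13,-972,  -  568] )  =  [ - 972, - 568, -643/13]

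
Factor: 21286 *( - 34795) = -2^1*5^1*29^1*367^1 * 6959^1 = - 740646370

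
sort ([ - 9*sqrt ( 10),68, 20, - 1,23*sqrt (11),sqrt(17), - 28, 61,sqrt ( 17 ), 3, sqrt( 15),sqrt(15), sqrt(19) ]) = [ - 9*sqrt(10), - 28, - 1,3,sqrt(15 ),sqrt(  15),sqrt ( 17), sqrt( 17 ), sqrt( 19), 20 , 61, 68,23  *sqrt(11) ] 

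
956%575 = 381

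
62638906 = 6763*9262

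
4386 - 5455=-1069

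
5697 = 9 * 633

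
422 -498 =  - 76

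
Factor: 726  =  2^1*3^1 * 11^2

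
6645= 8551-1906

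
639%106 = 3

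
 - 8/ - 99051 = 8/99051= 0.00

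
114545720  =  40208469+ 74337251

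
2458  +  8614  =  11072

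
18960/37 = 512 + 16/37 = 512.43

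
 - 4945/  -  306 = 16 + 49/306 = 16.16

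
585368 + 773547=1358915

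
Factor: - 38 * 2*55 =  - 2^2 * 5^1*11^1*19^1 = - 4180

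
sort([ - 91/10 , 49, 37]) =[ - 91/10, 37 , 49]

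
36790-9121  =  27669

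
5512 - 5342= 170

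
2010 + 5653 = 7663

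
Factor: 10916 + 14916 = 25832 = 2^3*3229^1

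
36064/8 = 4508  =  4508.00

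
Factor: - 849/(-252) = 2^(- 2)*3^ ( - 1)*7^(-1)*283^1 = 283/84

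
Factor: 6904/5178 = 2^2*3^(-1) = 4/3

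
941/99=941/99 = 9.51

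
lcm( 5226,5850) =391950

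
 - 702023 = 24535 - 726558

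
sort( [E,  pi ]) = [ E, pi ]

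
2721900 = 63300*43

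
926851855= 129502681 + 797349174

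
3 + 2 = 5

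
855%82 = 35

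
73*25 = 1825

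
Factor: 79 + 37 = 116 = 2^2*29^1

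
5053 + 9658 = 14711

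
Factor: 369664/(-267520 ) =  - 2^2*5^( - 1) * 11^( - 1)*19^1=- 76/55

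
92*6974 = 641608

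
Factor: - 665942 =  - 2^1*23^1*31^1 * 467^1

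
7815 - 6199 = 1616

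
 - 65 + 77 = 12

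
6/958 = 3/479 =0.01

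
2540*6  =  15240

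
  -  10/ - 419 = 10/419 = 0.02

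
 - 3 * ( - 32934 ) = 98802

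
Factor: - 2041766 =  - 2^1*131^1  *7793^1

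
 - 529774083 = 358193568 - 887967651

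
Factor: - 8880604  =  - 2^2*2220151^1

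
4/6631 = 4/6631  =  0.00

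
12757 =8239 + 4518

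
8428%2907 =2614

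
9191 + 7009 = 16200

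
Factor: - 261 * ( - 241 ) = 62901= 3^2*29^1*241^1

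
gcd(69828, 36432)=3036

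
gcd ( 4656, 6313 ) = 1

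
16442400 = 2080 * 7905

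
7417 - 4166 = 3251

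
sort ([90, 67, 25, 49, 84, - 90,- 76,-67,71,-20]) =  [ - 90,  -  76, - 67, - 20  ,  25,49, 67, 71, 84,90 ]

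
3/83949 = 1/27983 = 0.00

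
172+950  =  1122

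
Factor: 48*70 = 3360 =2^5*3^1 * 5^1 * 7^1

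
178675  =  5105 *35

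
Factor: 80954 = 2^1*17^1*2381^1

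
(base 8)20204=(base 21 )II8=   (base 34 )76S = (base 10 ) 8324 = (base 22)h48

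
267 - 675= - 408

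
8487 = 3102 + 5385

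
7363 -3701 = 3662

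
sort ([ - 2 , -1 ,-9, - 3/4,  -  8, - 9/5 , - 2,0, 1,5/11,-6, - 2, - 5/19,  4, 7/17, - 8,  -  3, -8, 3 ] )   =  [ - 9,-8, - 8, - 8, - 6, -3, -2, -2, - 2,- 9/5,-1, - 3/4, - 5/19, 0, 7/17, 5/11,1, 3,4 ] 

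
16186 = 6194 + 9992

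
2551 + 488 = 3039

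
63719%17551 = 11066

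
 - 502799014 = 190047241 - 692846255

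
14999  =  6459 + 8540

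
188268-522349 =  - 334081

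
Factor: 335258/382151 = 2^1*311^1 * 709^(-1) = 622/709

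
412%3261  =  412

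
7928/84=1982/21=94.38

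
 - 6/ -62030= 3/31015 =0.00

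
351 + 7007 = 7358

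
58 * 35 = 2030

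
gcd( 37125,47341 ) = 1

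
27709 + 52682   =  80391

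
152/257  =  152/257 = 0.59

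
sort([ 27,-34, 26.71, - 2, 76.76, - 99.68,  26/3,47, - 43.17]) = [ - 99.68, - 43.17, - 34, - 2,  26/3, 26.71, 27, 47, 76.76]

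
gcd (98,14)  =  14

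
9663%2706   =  1545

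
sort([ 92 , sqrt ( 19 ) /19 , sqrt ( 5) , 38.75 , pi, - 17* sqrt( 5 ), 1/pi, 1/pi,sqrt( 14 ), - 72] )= [  -  72, - 17*sqrt ( 5 ), sqrt( 19)/19,1/pi,1/pi,sqrt( 5),pi,sqrt( 14), 38.75,92]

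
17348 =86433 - 69085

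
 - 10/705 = -2/141 = - 0.01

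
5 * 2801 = 14005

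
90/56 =1 + 17/28 = 1.61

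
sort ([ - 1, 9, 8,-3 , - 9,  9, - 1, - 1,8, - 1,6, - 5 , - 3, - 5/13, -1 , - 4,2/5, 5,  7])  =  [ - 9, -5, - 4, - 3, -3, - 1,-1,  -  1, - 1,- 1,  -  5/13, 2/5,5 , 6,7,8, 8,9, 9 ]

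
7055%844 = 303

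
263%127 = 9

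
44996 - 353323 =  - 308327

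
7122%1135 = 312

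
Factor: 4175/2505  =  3^( - 1)*5^1 = 5/3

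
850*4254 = 3615900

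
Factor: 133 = 7^1*19^1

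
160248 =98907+61341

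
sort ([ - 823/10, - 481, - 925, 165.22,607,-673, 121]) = [ - 925, - 673, - 481,-823/10, 121 , 165.22, 607] 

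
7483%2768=1947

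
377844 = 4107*92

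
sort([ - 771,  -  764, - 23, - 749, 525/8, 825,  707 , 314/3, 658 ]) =[-771, - 764 , - 749, - 23,525/8,  314/3, 658,707,825] 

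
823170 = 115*7158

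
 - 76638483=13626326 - 90264809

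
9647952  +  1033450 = 10681402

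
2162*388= 838856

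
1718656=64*26854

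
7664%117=59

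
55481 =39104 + 16377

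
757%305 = 147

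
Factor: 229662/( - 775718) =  - 3^3*83^(- 1)*4253^1*4673^ (-1) = -  114831/387859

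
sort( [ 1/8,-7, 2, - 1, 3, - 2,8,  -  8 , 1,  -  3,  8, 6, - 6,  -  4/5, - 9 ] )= [ - 9, - 8,-7, - 6,  -  3, - 2, - 1,  -  4/5, 1/8,1, 2, 3,6, 8, 8 ]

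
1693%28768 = 1693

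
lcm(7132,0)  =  0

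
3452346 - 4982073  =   - 1529727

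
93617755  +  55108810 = 148726565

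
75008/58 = 1293 + 7/29 = 1293.24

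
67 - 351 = -284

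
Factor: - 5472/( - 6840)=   4/5=2^2 * 5^( -1) 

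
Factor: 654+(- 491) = 163 = 163^1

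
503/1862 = 503/1862 = 0.27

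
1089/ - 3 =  - 363/1 = - 363.00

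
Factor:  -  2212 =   -  2^2 * 7^1*79^1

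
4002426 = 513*7802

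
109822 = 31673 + 78149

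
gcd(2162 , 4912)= 2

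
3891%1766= 359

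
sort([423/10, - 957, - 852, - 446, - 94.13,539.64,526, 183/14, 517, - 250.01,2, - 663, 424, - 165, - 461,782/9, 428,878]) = [ - 957 , - 852, - 663,-461, - 446, - 250.01, - 165, - 94.13,2, 183/14, 423/10, 782/9, 424,428 , 517,  526,539.64,878]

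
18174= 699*26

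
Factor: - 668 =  - 2^2*167^1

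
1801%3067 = 1801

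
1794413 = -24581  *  ( - 73)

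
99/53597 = 99/53597 = 0.00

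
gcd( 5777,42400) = 53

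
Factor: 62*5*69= 21390 = 2^1 *3^1*5^1*23^1 * 31^1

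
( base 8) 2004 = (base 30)148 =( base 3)1102002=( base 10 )1028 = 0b10000000100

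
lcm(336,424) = 17808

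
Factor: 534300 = 2^2*3^1*5^2*13^1*137^1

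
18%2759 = 18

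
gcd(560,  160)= 80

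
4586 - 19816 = - 15230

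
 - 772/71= -772/71 = - 10.87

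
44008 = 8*5501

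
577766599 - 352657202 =225109397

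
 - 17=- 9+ - 8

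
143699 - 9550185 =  - 9406486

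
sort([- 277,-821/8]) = [-277, - 821/8 ]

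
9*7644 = 68796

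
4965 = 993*5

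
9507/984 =9 + 217/328 =9.66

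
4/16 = 1/4 = 0.25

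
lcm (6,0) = 0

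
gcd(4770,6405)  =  15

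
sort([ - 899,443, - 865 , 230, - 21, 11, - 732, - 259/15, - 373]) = [ - 899 ,- 865, - 732, - 373, - 21, - 259/15,11,230, 443]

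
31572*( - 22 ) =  - 694584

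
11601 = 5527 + 6074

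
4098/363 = 11 + 35/121 = 11.29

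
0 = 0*800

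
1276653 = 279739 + 996914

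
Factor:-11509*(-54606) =2^1*3^1*17^1*19^1*479^1*677^1 = 628460454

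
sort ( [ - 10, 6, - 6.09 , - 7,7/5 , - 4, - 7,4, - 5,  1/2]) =[ - 10 ,-7, - 7, - 6.09 , - 5,-4,1/2, 7/5, 4,6]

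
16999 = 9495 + 7504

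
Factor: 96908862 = 2^1*3^1*16151477^1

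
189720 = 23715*8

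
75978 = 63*1206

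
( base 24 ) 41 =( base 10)97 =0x61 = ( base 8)141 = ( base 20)4h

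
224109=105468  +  118641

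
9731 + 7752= 17483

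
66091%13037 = 906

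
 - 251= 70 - 321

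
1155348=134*8622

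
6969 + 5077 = 12046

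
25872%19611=6261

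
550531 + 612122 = 1162653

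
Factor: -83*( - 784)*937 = 60972464 = 2^4 * 7^2 * 83^1*937^1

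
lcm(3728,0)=0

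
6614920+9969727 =16584647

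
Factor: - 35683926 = -2^1*3^1*269^1* 22109^1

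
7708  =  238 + 7470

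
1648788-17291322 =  - 15642534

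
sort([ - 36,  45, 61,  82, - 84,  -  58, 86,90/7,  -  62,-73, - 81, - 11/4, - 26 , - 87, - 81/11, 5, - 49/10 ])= [-87, - 84, - 81, - 73, - 62, - 58, - 36, - 26, - 81/11 , - 49/10, - 11/4 , 5,90/7, 45, 61, 82, 86 ] 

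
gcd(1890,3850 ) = 70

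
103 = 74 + 29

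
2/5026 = 1/2513 = 0.00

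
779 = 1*779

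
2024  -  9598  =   - 7574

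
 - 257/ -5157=257/5157 =0.05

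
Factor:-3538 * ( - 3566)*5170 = 2^3*5^1 * 11^1*29^1*47^1*61^1 * 1783^1 = 65227346360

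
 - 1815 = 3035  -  4850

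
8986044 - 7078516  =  1907528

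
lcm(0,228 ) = 0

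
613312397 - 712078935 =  - 98766538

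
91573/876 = 104+469/876=104.54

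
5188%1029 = 43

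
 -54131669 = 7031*( - 7699)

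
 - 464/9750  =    -  1+4643/4875 = - 0.05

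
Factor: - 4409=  - 4409^1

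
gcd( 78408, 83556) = 396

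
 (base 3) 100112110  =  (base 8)15447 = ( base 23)D35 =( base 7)26160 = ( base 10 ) 6951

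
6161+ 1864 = 8025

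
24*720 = 17280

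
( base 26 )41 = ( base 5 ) 410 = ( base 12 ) 89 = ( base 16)69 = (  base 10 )105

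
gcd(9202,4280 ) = 214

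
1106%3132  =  1106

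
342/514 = 171/257 = 0.67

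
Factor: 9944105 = 5^1*151^1*13171^1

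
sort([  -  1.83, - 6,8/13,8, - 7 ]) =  [ - 7, - 6,  -  1.83 , 8/13,8]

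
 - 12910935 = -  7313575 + - 5597360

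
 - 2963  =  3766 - 6729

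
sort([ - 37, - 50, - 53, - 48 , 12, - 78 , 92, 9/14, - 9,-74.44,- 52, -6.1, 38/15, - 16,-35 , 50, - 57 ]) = [  -  78, - 74.44, - 57 , - 53, - 52, - 50, - 48, - 37,  -  35, - 16,  -  9, - 6.1,9/14, 38/15, 12, 50,92 ] 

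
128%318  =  128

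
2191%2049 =142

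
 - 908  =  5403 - 6311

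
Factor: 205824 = 2^10 * 3^1*67^1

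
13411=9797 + 3614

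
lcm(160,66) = 5280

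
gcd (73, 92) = 1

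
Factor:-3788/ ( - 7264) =947/1816 = 2^( - 3 )*227^(-1 )*947^1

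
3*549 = 1647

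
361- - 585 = 946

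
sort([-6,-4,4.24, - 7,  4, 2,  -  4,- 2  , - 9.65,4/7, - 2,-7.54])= [ - 9.65,-7.54, -7,- 6,-4, - 4, - 2, - 2,4/7,2,4  ,  4.24]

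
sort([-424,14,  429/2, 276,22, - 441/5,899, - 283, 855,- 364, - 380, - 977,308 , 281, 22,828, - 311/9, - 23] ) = [ - 977 , - 424,-380, - 364,  -  283, - 441/5, - 311/9, - 23,14,22,22,429/2 , 276,281,308 , 828, 855, 899] 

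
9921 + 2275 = 12196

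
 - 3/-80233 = 3/80233=0.00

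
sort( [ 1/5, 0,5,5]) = [ 0,1/5, 5,5]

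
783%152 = 23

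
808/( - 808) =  - 1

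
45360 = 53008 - 7648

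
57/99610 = 57/99610 =0.00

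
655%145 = 75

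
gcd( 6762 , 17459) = 1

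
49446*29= 1433934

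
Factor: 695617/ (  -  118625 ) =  - 5^(-3)*733^1 = -733/125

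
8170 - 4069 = 4101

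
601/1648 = 601/1648 = 0.36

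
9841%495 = 436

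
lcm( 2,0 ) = 0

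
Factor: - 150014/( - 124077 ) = 214/177 = 2^1*3^( - 1 )*59^( - 1)*107^1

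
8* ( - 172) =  - 1376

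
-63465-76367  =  -139832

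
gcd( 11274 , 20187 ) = 3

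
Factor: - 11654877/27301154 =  - 2^( - 1 ) * 3^1* 13^1*17^1*293^( - 1 )*17579^1*46589^(  -  1 )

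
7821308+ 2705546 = 10526854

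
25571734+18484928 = 44056662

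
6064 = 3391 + 2673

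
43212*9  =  388908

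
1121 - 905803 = -904682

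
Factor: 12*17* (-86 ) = - 17544=- 2^3*3^1*17^1*43^1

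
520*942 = 489840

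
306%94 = 24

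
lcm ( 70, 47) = 3290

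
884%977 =884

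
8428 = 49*172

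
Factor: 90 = 2^1*3^2 *5^1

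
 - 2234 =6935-9169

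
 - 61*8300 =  - 506300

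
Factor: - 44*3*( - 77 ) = 2^2*3^1*7^1*11^2 = 10164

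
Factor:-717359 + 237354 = -480005=- 5^1*96001^1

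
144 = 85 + 59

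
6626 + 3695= 10321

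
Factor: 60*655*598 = 23501400 = 2^3*3^1*5^2*13^1 * 23^1*131^1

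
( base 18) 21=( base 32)15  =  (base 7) 52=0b100101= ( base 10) 37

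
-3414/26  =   - 1707/13 = -131.31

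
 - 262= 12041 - 12303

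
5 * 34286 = 171430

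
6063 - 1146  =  4917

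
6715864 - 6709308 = 6556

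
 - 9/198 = - 1/22 = - 0.05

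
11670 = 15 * 778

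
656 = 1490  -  834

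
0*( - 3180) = 0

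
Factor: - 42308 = -2^2*7^1*1511^1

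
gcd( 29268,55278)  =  18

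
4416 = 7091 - 2675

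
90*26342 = 2370780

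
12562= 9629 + 2933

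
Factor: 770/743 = 2^1 * 5^1*7^1*11^1 *743^( - 1)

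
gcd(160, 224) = 32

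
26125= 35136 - 9011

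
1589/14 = 227/2=113.50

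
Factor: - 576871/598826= -2^( - 1 )*227^( - 1)*733^1*787^1*1319^( - 1 )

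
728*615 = 447720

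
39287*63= 2475081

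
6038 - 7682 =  - 1644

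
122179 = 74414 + 47765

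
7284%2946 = 1392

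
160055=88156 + 71899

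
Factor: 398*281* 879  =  98305602 = 2^1*3^1*199^1*281^1*293^1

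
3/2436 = 1/812 = 0.00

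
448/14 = 32= 32.00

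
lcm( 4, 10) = 20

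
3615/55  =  65 + 8/11 = 65.73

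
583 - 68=515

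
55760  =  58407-2647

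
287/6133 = 287/6133 = 0.05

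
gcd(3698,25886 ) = 3698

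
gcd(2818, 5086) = 2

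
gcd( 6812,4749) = 1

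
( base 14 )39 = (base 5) 201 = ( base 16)33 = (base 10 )51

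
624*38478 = 24010272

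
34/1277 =34/1277 = 0.03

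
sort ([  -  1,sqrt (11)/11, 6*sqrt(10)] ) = [-1 , sqrt(11 )/11,6 *sqrt ( 10)]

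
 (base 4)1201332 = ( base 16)187E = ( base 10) 6270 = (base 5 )200040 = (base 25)a0k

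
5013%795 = 243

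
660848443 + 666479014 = 1327327457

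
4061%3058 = 1003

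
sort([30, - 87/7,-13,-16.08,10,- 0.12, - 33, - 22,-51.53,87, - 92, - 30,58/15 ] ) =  [-92,- 51.53, - 33, - 30, - 22,  -  16.08,  -  13, - 87/7,-0.12 , 58/15, 10,30, 87]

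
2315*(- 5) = -11575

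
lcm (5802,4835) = 29010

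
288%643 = 288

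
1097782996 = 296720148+801062848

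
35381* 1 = 35381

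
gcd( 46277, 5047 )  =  7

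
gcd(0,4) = 4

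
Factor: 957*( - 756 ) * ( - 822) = 2^3 *3^5*7^1 * 11^1 *29^1*137^1= 594710424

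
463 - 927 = -464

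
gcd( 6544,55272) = 8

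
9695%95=5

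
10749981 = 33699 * 319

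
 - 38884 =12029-50913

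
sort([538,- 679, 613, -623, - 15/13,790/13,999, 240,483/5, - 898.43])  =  [ - 898.43 ,-679,- 623,- 15/13 , 790/13,483/5, 240, 538, 613,999 ]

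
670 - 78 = 592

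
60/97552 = 15/24388 = 0.00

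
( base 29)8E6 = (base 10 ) 7140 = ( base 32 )6v4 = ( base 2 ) 1101111100100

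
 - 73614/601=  - 123 + 309/601 = - 122.49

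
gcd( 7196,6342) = 14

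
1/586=1/586= 0.00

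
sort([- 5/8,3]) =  [ - 5/8,3]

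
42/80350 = 21/40175 = 0.00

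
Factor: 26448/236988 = 2^2*3^( - 1)*19^1*227^ ( - 1 ) = 76/681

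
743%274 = 195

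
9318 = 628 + 8690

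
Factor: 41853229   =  11^1*89^1*42751^1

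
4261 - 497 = 3764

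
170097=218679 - 48582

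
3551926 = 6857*518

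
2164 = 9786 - 7622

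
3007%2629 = 378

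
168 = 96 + 72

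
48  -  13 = 35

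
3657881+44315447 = 47973328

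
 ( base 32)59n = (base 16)1537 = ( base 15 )1921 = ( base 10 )5431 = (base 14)1d9d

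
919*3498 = 3214662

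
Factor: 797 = 797^1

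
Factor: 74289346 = 2^1*137^1*271129^1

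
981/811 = 1+170/811=1.21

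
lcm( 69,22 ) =1518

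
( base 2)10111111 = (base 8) 277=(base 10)191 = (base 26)79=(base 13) 119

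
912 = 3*304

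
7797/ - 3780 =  - 2599/1260 =-2.06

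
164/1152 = 41/288= 0.14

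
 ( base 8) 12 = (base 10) 10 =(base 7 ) 13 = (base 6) 14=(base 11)A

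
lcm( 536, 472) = 31624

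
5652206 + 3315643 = 8967849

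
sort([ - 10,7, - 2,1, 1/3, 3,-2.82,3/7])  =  [ -10, - 2.82, - 2,1/3, 3/7, 1, 3,  7]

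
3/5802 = 1/1934 = 0.00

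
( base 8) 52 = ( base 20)22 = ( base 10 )42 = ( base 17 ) 28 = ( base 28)1e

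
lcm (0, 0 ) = 0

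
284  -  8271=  - 7987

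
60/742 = 30/371 = 0.08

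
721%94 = 63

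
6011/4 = 6011/4 = 1502.75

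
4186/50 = 83 + 18/25=83.72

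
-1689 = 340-2029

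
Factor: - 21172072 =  - 2^3*17^1*41^1*3797^1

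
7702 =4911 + 2791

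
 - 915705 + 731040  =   - 184665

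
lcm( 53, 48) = 2544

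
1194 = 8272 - 7078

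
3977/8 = 3977/8 = 497.12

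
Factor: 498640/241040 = 131^( - 1)*271^1 = 271/131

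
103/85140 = 103/85140 = 0.00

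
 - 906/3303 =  - 302/1101 = - 0.27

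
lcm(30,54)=270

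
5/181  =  5/181 = 0.03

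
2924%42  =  26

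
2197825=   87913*25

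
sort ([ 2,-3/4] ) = [ - 3/4,2] 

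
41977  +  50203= 92180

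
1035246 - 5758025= - 4722779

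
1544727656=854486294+690241362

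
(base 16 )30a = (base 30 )PS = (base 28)rm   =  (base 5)11103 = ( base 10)778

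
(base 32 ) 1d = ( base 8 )55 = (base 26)1J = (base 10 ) 45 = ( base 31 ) 1E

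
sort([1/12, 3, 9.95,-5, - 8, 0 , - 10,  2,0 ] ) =[-10, - 8, - 5,0,0, 1/12, 2,  3,9.95]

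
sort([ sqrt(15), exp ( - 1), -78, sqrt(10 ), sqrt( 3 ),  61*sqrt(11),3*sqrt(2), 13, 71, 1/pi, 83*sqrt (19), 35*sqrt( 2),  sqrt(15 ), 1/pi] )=[ - 78, 1/pi,1/pi, exp( - 1 ), sqrt( 3 ), sqrt(10), sqrt( 15),sqrt(15),3 * sqrt(2 ),13,35 * sqrt(2), 71 , 61 * sqrt( 11 ), 83*sqrt(19 ) ]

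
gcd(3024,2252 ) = 4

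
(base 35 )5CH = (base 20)G82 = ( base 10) 6562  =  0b1100110100010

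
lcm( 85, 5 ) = 85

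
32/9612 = 8/2403 = 0.00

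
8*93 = 744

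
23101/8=23101/8 = 2887.62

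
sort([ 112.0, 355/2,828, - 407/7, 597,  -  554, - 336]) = [ - 554, - 336 , - 407/7, 112.0, 355/2,597 , 828]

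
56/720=7/90 = 0.08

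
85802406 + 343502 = 86145908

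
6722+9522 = 16244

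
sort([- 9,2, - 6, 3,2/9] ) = [ - 9, -6,2/9,  2,  3]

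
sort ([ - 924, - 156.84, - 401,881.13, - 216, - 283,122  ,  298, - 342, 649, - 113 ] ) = [ - 924, - 401,- 342, - 283, - 216, - 156.84, - 113, 122, 298, 649, 881.13 ]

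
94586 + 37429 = 132015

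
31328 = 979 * 32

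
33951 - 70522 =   -  36571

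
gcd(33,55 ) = 11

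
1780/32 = 445/8 = 55.62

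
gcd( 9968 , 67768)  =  8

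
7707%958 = 43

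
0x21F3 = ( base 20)11EB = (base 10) 8691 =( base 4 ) 2013303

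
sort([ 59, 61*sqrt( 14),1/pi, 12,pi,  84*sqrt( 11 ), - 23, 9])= [ - 23, 1/pi, pi,  9,12, 59, 61*sqrt( 14),84 * sqrt(11) ]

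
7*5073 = 35511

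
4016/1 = 4016 =4016.00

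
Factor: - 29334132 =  - 2^2*3^2  *163^1*4999^1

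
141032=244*578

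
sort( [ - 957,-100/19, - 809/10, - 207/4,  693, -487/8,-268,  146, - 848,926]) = [-957, - 848,  -  268,-809/10,-487/8,-207/4, - 100/19,  146, 693,926]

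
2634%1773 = 861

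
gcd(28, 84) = 28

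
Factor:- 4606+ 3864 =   -  2^1*7^1*53^1 = -  742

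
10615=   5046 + 5569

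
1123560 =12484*90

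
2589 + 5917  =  8506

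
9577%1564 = 193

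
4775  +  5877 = 10652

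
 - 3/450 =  - 1/150 = - 0.01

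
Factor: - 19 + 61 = 2^1*3^1*7^1 = 42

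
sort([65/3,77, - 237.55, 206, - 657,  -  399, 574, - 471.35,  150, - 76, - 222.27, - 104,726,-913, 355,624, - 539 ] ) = [ - 913, - 657, - 539, - 471.35,-399, - 237.55, - 222.27, - 104, - 76, 65/3, 77,150, 206, 355,574, 624, 726]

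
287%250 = 37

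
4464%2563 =1901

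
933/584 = 1 + 349/584=   1.60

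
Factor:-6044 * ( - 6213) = 37551372  =  2^2* 3^1 * 19^1*109^1*1511^1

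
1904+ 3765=5669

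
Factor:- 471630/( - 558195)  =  158/187 = 2^1*11^( - 1) * 17^(-1)*79^1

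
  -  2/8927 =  - 1 + 8925/8927 = - 0.00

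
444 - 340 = 104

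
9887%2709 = 1760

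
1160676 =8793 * 132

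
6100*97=591700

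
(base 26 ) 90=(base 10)234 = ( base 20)BE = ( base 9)280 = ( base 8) 352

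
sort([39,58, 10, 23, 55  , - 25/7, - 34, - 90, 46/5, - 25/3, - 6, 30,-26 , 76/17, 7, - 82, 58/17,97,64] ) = [ - 90, - 82, - 34, - 26, - 25/3,-6, - 25/7, 58/17, 76/17,7,  46/5, 10, 23, 30,39,  55,58 , 64,  97] 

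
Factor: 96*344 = 33024 = 2^8*3^1*43^1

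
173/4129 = 173/4129 =0.04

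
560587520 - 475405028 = 85182492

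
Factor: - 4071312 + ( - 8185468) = -12256780 =-2^2*5^1*31^1*53^1*373^1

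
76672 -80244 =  - 3572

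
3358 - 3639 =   -  281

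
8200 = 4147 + 4053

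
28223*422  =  11910106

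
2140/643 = 3 +211/643  =  3.33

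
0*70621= 0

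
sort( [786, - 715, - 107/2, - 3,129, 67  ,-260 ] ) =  [ - 715, - 260 , - 107/2, - 3, 67,129,786] 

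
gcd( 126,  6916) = 14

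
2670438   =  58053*46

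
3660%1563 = 534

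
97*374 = 36278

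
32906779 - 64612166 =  - 31705387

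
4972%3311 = 1661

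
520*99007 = 51483640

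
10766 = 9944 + 822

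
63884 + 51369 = 115253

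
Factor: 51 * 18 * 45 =2^1*3^5 * 5^1*17^1 = 41310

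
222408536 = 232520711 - 10112175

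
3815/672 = 545/96 = 5.68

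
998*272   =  271456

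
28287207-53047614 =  - 24760407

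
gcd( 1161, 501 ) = 3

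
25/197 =25/197  =  0.13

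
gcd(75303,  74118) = 3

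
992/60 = 248/15= 16.53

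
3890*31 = 120590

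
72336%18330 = 17346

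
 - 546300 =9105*( - 60 ) 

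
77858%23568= 7154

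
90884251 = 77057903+13826348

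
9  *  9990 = 89910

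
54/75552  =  9/12592 = 0.00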